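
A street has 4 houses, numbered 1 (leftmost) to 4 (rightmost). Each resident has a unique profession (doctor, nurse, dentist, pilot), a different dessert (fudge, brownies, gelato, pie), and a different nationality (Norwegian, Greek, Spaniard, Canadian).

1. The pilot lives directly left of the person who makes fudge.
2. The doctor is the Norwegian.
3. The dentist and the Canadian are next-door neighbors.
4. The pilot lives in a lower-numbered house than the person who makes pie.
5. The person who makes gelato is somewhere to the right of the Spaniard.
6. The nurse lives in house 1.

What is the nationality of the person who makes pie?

Norwegian

Clue 6: the nurse is in house 1.
The only dessert still possible for house 1 is brownies.
That leaves gelato as the dessert for house 2.
The Spaniard is in house 1 (clue 5).
The pilot is narrowed to house 2 or 3; consider each.
Placing it in house 3 leads to a contradiction, so it's in house 2.
Clue 1 places the person who makes fudge in house 3.
House 4 dessert: only pie fits.
The dentist is narrowed to house 3 or 4; consider each.
Placing it in house 4 leads to a contradiction, so it's in house 3.
The only profession still possible for house 4 is doctor.
The Norwegian is in house 4 (clue 2).
The only nationality still possible for house 2 is Canadian.
So house 3 gets Greek for nationality.
So: house 1 = nurse/brownies/Spaniard, house 2 = pilot/gelato/Canadian, house 3 = dentist/fudge/Greek, house 4 = doctor/pie/Norwegian.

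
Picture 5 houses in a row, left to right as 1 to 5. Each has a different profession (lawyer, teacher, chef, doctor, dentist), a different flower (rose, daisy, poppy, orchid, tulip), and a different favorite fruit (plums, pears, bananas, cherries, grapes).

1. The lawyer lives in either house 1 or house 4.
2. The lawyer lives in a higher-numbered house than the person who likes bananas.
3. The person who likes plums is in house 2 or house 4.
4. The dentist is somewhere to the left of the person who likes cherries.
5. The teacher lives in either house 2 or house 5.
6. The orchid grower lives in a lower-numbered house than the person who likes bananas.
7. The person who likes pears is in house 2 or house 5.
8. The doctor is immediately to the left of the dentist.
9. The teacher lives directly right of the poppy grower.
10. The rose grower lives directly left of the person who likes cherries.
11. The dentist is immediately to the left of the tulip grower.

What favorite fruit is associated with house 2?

From clue 2, the lawyer must be in house 4.
So house 1 gets grapes for favorite fruit.
So house 5 gets daisy for flower.
The dentist is narrowed to house 2 or 3; consider each.
Placing it in house 3 leads to a contradiction, so it's in house 2.
From clue 8, the doctor must be in house 1.
From clue 11, the tulip grower must be in house 3.
House 3 profession: only chef fits.
House 5's profession must be teacher (nothing else left).
Clue 9 places the poppy grower in house 4.
That leaves orchid as the flower for house 1.
House 2 flower: only rose fits.
House 4's favorite fruit must be plums (nothing else left).
Clue 10: the person who likes cherries is in house 3.
That leaves pears as the favorite fruit for house 5.
House 2's favorite fruit must be bananas (nothing else left).
So: house 1 = doctor/orchid/grapes, house 2 = dentist/rose/bananas, house 3 = chef/tulip/cherries, house 4 = lawyer/poppy/plums, house 5 = teacher/daisy/pears.

bananas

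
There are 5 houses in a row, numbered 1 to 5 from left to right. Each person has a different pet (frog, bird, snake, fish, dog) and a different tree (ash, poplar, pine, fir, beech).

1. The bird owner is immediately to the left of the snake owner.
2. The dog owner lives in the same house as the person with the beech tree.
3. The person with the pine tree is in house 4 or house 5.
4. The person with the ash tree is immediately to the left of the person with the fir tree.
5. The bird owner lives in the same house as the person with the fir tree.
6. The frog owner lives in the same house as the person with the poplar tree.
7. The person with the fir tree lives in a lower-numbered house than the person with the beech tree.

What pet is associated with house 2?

The person with the pine tree is narrowed to house 4 or 5; consider each.
Placing it in house 5 leads to a contradiction, so it's in house 4.
The bird owner is narrowed to house 2 or 3; consider each.
Placing it in house 2 leads to a contradiction, so it's in house 3.
By clue 1, the snake owner is in house 4.
The person with the fir tree is in house 3 (clue 5).
Clue 7: the person with the beech tree is in house 5.
House 5's pet must be dog (nothing else left).
Clue 4: the person with the ash tree is in house 2.
The only tree still possible for house 1 is poplar.
Clue 6 places the frog owner in house 1.
The only pet still possible for house 2 is fish.
So: house 1 = frog/poplar, house 2 = fish/ash, house 3 = bird/fir, house 4 = snake/pine, house 5 = dog/beech.

fish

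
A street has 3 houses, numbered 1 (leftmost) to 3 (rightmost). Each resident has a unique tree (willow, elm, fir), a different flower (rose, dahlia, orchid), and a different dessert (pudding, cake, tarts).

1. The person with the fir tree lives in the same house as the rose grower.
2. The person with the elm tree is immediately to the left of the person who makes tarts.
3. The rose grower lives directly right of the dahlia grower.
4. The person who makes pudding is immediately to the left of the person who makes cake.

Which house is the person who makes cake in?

The only dessert still possible for house 1 is pudding.
By clue 4, the person who makes cake is in house 2.
House 3 dessert: only tarts fits.
By clue 2, the person with the elm tree is in house 2.
House 1 tree: only willow fits.
House 3's tree must be fir (nothing else left).
Clue 1 places the rose grower in house 3.
The dahlia grower is in house 2 (clue 3).
The only flower still possible for house 1 is orchid.
So: house 1 = willow/orchid/pudding, house 2 = elm/dahlia/cake, house 3 = fir/rose/tarts.

2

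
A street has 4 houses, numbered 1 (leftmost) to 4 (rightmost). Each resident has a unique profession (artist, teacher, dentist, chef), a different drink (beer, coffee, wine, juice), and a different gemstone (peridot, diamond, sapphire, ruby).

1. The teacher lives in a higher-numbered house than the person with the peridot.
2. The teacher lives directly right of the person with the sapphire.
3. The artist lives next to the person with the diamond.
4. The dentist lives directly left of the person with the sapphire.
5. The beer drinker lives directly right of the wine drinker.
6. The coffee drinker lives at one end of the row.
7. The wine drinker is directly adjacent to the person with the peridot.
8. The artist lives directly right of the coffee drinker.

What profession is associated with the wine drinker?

artist

From clue 8, the artist must be in house 2.
Clue 8: the coffee drinker is in house 1.
House 1's profession must be dentist (nothing else left).
By clue 4, the person with the sapphire is in house 2.
That leaves ruby as the gemstone for house 4.
By clue 2, the teacher is in house 3.
By clue 7, the wine drinker is in house 2.
House 4's profession must be chef (nothing else left).
Clue 1: the person with the peridot is in house 1.
By clue 5, the beer drinker is in house 3.
House 4 drink: only juice fits.
House 3 gemstone: only diamond fits.
So: house 1 = dentist/coffee/peridot, house 2 = artist/wine/sapphire, house 3 = teacher/beer/diamond, house 4 = chef/juice/ruby.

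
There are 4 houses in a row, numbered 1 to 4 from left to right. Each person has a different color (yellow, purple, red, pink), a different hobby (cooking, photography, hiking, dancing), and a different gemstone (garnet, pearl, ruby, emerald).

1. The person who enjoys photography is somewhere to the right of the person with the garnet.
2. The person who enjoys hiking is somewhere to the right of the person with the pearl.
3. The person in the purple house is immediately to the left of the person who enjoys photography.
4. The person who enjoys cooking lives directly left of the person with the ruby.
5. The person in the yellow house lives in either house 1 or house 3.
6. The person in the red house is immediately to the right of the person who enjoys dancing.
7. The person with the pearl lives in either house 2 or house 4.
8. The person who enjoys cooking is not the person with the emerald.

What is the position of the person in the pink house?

4

The person with the pearl is in house 2 (clue 7).
So house 1 gets dancing for hobby.
By clue 6, the person in the red house is in house 2.
That leaves pink as the color for house 4.
The person in the purple house is narrowed to house 1 or 3; consider each.
Placing it in house 1 leads to a contradiction, so it's in house 3.
The person who enjoys photography is in house 4 (clue 3).
That leaves yellow as the color for house 1.
House 2's hobby must be cooking (nothing else left).
House 3 hobby: only hiking fits.
Clue 4 places the person with the ruby in house 3.
House 4's gemstone must be emerald (nothing else left).
House 1 gemstone: only garnet fits.
So: house 1 = yellow/dancing/garnet, house 2 = red/cooking/pearl, house 3 = purple/hiking/ruby, house 4 = pink/photography/emerald.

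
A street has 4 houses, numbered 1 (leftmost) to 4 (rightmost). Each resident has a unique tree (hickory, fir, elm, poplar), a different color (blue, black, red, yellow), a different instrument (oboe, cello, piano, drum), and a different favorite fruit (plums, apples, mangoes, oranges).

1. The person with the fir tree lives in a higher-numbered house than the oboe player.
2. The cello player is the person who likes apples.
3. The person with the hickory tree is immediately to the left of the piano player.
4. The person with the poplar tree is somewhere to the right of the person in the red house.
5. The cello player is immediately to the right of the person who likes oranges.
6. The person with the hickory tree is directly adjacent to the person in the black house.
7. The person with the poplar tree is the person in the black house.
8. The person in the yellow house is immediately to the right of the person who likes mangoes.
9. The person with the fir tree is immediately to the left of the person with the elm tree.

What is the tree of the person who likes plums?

hickory

So house 1 gets hickory for tree.
Clue 3 places the piano player in house 2.
Clue 6 places the person in the black house in house 2.
Clue 7: the person with the poplar tree is in house 2.
House 4 tree: only elm fits.
Clue 4: the person in the red house is in house 1.
That leaves fir as the tree for house 3.
That leaves oboe as the instrument for house 1.
The only favorite fruit still possible for house 1 is plums.
House 4 favorite fruit: only apples fits.
Clue 2 places the cello player in house 4.
Clue 5: the person who likes oranges is in house 3.
The only instrument still possible for house 3 is drum.
The only favorite fruit still possible for house 2 is mangoes.
From clue 8, the person in the yellow house must be in house 3.
That leaves blue as the color for house 4.
So: house 1 = hickory/red/oboe/plums, house 2 = poplar/black/piano/mangoes, house 3 = fir/yellow/drum/oranges, house 4 = elm/blue/cello/apples.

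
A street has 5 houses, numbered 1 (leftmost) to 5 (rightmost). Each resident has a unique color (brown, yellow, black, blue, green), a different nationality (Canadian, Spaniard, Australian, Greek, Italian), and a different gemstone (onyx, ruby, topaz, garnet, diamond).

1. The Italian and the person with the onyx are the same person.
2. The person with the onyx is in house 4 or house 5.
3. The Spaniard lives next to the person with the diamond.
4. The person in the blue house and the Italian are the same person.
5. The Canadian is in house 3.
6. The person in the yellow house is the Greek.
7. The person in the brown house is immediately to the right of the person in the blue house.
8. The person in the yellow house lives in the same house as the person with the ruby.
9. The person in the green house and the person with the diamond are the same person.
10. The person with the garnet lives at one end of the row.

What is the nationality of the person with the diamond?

Clue 5: the Canadian is in house 3.
From clue 4, the person in the blue house must be in house 4.
From clue 4, the Italian must be in house 4.
Clue 7 places the person in the brown house in house 5.
From clue 1, the person with the onyx must be in house 4.
That leaves Australian as the nationality for house 5.
The person in the yellow house is narrowed to house 1 or 2; consider each.
Placing it in house 2 leads to a contradiction, so it's in house 1.
The Greek is in house 1 (clue 6).
The person with the ruby is in house 1 (clue 8).
That leaves Spaniard as the nationality for house 2.
That leaves garnet as the gemstone for house 5.
Clue 3 places the person with the diamond in house 3.
From clue 9, the person in the green house must be in house 3.
House 2 color: only black fits.
So house 2 gets topaz for gemstone.
So: house 1 = yellow/Greek/ruby, house 2 = black/Spaniard/topaz, house 3 = green/Canadian/diamond, house 4 = blue/Italian/onyx, house 5 = brown/Australian/garnet.

Canadian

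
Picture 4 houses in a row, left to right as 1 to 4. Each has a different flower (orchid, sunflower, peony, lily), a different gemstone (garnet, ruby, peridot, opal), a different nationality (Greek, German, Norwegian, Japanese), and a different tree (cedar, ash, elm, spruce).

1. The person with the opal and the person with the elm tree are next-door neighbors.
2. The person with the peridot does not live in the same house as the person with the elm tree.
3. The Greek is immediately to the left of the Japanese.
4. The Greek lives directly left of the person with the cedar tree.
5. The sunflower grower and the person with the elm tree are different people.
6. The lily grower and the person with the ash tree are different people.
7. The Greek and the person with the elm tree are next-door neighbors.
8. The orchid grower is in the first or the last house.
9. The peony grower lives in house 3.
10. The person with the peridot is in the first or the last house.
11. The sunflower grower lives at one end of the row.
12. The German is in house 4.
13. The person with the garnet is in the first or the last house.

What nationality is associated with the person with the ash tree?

German

Clue 9: the peony grower is in house 3.
The German is in house 4 (clue 12).
House 2 flower: only lily fits.
The orchid grower is narrowed to house 1 or 4; consider each.
Placing it in house 4 leads to a contradiction, so it's in house 1.
The only flower still possible for house 4 is sunflower.
The person with the garnet is narrowed to house 1 or 4; consider each.
Placing it in house 4 leads to a contradiction, so it's in house 1.
The only gemstone still possible for house 4 is peridot.
The person with the opal is narrowed to house 2 or 3; consider each.
Placing it in house 3 leads to a contradiction, so it's in house 2.
Clue 7 places the Greek in house 2.
House 3 gemstone: only ruby fits.
That leaves Norwegian as the nationality for house 1.
The only nationality still possible for house 3 is Japanese.
The person with the cedar tree is in house 3 (clue 4).
The only tree still possible for house 1 is elm.
That leaves spruce as the tree for house 2.
The only tree still possible for house 4 is ash.
So: house 1 = orchid/garnet/Norwegian/elm, house 2 = lily/opal/Greek/spruce, house 3 = peony/ruby/Japanese/cedar, house 4 = sunflower/peridot/German/ash.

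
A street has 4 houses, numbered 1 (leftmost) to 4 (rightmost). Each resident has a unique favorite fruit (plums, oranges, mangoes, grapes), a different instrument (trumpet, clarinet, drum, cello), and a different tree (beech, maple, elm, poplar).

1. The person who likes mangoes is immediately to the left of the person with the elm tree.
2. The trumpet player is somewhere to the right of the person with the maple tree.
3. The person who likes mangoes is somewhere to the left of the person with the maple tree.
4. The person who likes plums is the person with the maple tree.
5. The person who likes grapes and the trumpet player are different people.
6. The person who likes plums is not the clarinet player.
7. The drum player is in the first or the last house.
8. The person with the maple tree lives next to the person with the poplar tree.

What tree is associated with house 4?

poplar

The person who likes mangoes is narrowed to house 1 or 2; consider each.
Placing it in house 2 leads to a contradiction, so it's in house 1.
By clue 1, the person with the elm tree is in house 2.
Clue 2: the trumpet player is in house 4.
Clue 4: the person who likes plums is in house 3.
By clue 8, the person with the poplar tree is in house 4.
So house 2 gets grapes for favorite fruit.
House 4 favorite fruit: only oranges fits.
That leaves drum as the instrument for house 1.
House 3 instrument: only cello fits.
That leaves beech as the tree for house 1.
House 3's tree must be maple (nothing else left).
So house 2 gets clarinet for instrument.
So: house 1 = mangoes/drum/beech, house 2 = grapes/clarinet/elm, house 3 = plums/cello/maple, house 4 = oranges/trumpet/poplar.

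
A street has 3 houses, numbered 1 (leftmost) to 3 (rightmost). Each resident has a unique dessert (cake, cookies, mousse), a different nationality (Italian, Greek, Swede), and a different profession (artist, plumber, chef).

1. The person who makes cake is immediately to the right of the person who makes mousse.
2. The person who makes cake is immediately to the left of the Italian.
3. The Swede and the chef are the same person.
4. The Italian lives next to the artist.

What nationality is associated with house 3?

Italian

The person who makes cake is in house 2 (clue 2).
Clue 2 places the Italian in house 3.
The artist is in house 2 (clue 4).
The only dessert still possible for house 1 is mousse.
The only dessert still possible for house 3 is cookies.
The Swede is in house 1 (clue 3).
The chef is in house 1 (clue 3).
The only nationality still possible for house 2 is Greek.
So house 3 gets plumber for profession.
So: house 1 = mousse/Swede/chef, house 2 = cake/Greek/artist, house 3 = cookies/Italian/plumber.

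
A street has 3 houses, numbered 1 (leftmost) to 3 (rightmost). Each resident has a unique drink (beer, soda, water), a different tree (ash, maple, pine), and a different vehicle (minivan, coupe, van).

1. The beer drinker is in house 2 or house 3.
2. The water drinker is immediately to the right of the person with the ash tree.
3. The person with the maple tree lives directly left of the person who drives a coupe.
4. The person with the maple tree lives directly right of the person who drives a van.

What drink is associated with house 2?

water

By clue 4, the person with the maple tree is in house 2.
Clue 4: the person who drives a van is in house 1.
That leaves soda as the drink for house 1.
That leaves pine as the tree for house 3.
Clue 2 places the water drinker in house 2.
Clue 3 places the person who drives a coupe in house 3.
That leaves beer as the drink for house 3.
That leaves ash as the tree for house 1.
That leaves minivan as the vehicle for house 2.
So: house 1 = soda/ash/van, house 2 = water/maple/minivan, house 3 = beer/pine/coupe.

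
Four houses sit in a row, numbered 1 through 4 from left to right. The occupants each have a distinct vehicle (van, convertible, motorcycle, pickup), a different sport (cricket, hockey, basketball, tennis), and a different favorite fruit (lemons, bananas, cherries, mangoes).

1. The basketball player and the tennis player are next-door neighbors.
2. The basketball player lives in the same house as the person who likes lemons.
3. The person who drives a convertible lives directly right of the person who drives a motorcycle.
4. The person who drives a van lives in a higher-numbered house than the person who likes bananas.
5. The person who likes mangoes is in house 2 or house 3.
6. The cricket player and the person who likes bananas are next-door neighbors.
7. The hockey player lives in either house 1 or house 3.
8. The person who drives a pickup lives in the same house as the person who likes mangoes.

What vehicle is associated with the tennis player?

The only vehicle still possible for house 1 is motorcycle.
The person who drives a convertible is in house 2 (clue 3).
The only vehicle still possible for house 3 is pickup.
House 4 vehicle: only van fits.
By clue 8, the person who likes mangoes is in house 3.
So house 4 gets basketball for sport.
The tennis player is in house 3 (clue 1).
The person who likes lemons is in house 4 (clue 2).
That leaves cricket as the sport for house 2.
From clue 6, the person who likes bananas must be in house 1.
House 1 sport: only hockey fits.
House 2 favorite fruit: only cherries fits.
So: house 1 = motorcycle/hockey/bananas, house 2 = convertible/cricket/cherries, house 3 = pickup/tennis/mangoes, house 4 = van/basketball/lemons.

pickup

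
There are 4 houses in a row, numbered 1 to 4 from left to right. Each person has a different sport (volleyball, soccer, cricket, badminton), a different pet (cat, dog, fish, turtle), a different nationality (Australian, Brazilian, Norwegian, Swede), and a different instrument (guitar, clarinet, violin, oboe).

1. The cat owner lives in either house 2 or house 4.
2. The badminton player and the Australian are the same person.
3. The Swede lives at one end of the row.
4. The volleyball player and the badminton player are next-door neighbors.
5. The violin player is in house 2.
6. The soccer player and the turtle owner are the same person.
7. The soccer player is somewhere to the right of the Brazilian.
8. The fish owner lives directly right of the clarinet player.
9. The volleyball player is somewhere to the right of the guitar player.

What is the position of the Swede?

4

By clue 5, the violin player is in house 2.
The only instrument still possible for house 4 is oboe.
The only pet still possible for house 1 is dog.
House 3's pet must be turtle (nothing else left).
By clue 6, the soccer player is in house 3.
Clue 4 places the volleyball player in house 2.
By clue 4, the badminton player is in house 1.
Clue 9: the guitar player is in house 1.
The only sport still possible for house 4 is cricket.
House 3 nationality: only Norwegian fits.
So house 3 gets clarinet for instrument.
From clue 2, the Australian must be in house 1.
The fish owner is in house 4 (clue 8).
House 2's pet must be cat (nothing else left).
The only nationality still possible for house 2 is Brazilian.
That leaves Swede as the nationality for house 4.
So: house 1 = badminton/dog/Australian/guitar, house 2 = volleyball/cat/Brazilian/violin, house 3 = soccer/turtle/Norwegian/clarinet, house 4 = cricket/fish/Swede/oboe.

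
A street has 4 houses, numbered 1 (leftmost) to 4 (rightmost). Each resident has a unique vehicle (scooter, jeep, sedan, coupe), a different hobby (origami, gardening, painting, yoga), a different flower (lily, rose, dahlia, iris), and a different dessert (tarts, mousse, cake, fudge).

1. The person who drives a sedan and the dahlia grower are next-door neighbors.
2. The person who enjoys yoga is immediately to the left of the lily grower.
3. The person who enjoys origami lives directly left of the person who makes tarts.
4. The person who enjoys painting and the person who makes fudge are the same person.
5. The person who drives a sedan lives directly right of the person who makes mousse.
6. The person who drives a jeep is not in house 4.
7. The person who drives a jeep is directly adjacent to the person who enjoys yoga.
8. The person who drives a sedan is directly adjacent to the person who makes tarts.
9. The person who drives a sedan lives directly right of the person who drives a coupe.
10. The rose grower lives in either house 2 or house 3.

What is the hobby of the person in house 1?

painting

The rose grower is narrowed to house 2 or 3; consider each.
Placing it in house 3 leads to a contradiction, so it's in house 2.
The person who enjoys yoga is narrowed to house 2 or 3; consider each.
Placing it in house 3 leads to a contradiction, so it's in house 2.
From clue 2, the lily grower must be in house 3.
Clue 8: the person who drives a sedan is in house 3.
The person who drives a coupe is in house 2 (clue 9).
So house 4 gets scooter for vehicle.
The dahlia grower is in house 4 (clue 1).
Clue 5: the person who makes mousse is in house 2.
That leaves jeep as the vehicle for house 1.
The only flower still possible for house 1 is iris.
Clue 3 places the person who enjoys origami in house 3.
The only dessert still possible for house 4 is tarts.
By clue 4, the person who enjoys painting is in house 1.
The person who makes fudge is in house 1 (clue 4).
House 4 hobby: only gardening fits.
House 3 dessert: only cake fits.
So: house 1 = jeep/painting/iris/fudge, house 2 = coupe/yoga/rose/mousse, house 3 = sedan/origami/lily/cake, house 4 = scooter/gardening/dahlia/tarts.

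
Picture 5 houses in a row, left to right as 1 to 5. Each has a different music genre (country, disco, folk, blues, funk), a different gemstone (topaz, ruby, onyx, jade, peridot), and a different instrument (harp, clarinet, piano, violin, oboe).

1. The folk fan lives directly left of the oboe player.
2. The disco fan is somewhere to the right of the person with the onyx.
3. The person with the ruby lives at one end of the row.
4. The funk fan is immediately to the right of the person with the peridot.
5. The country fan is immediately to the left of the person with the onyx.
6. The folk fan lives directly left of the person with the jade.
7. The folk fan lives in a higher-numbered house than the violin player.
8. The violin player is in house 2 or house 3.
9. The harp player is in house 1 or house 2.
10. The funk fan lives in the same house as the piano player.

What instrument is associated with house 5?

The folk fan is narrowed to house 3 or 4; consider each.
Placing it in house 3 leads to a contradiction, so it's in house 4.
From clue 1, the oboe player must be in house 5.
Clue 6: the person with the jade is in house 5.
So house 1 gets ruby for gemstone.
House 4's instrument must be clarinet (nothing else left).
Clue 4: the funk fan is in house 3.
By clue 4, the person with the peridot is in house 2.
From clue 10, the piano player must be in house 3.
So house 1 gets harp for instrument.
House 2 instrument: only violin fits.
Clue 5 places the country fan in house 2.
The person with the onyx is in house 3 (clue 5).
The only music genre still possible for house 1 is blues.
House 5's music genre must be disco (nothing else left).
House 4's gemstone must be topaz (nothing else left).
So: house 1 = blues/ruby/harp, house 2 = country/peridot/violin, house 3 = funk/onyx/piano, house 4 = folk/topaz/clarinet, house 5 = disco/jade/oboe.

oboe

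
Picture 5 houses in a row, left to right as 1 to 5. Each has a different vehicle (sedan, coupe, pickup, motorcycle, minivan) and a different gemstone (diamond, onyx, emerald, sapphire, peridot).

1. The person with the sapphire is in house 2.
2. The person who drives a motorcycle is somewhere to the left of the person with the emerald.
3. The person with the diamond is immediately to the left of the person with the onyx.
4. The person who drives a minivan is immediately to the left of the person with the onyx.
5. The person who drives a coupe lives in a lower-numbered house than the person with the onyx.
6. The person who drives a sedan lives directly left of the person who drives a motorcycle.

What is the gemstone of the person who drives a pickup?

Clue 1 places the person with the sapphire in house 2.
So house 5 gets pickup for vehicle.
House 1 gemstone: only peridot fits.
The person who drives a minivan is narrowed to house 3 or 4; consider each.
Placing it in house 3 leads to a contradiction, so it's in house 4.
Clue 4: the person with the onyx is in house 5.
From clue 3, the person with the diamond must be in house 4.
So house 3 gets emerald for gemstone.
From clue 2, the person who drives a motorcycle must be in house 2.
Clue 6: the person who drives a sedan is in house 1.
So house 3 gets coupe for vehicle.
So: house 1 = sedan/peridot, house 2 = motorcycle/sapphire, house 3 = coupe/emerald, house 4 = minivan/diamond, house 5 = pickup/onyx.

onyx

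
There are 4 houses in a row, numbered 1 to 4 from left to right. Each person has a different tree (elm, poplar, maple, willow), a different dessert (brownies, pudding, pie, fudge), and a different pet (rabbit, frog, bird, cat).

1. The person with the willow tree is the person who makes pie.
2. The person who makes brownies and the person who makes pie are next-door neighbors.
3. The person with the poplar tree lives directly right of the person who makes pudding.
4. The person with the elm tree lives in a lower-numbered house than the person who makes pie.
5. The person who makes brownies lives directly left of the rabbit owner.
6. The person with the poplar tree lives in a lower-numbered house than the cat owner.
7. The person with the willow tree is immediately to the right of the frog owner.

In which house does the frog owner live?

The person with the poplar tree is narrowed to house 2 or 3; consider each.
Placing it in house 3 leads to a contradiction, so it's in house 2.
Clue 3 places the person who makes pudding in house 1.
The only pet still possible for house 1 is bird.
The only pet still possible for house 2 is frog.
Clue 7 places the person with the willow tree in house 3.
That leaves maple as the tree for house 4.
From clue 1, the person who makes pie must be in house 3.
By clue 2, the person who makes brownies is in house 2.
Clue 5: the rabbit owner is in house 3.
House 1's tree must be elm (nothing else left).
That leaves fudge as the dessert for house 4.
So house 4 gets cat for pet.
So: house 1 = elm/pudding/bird, house 2 = poplar/brownies/frog, house 3 = willow/pie/rabbit, house 4 = maple/fudge/cat.

2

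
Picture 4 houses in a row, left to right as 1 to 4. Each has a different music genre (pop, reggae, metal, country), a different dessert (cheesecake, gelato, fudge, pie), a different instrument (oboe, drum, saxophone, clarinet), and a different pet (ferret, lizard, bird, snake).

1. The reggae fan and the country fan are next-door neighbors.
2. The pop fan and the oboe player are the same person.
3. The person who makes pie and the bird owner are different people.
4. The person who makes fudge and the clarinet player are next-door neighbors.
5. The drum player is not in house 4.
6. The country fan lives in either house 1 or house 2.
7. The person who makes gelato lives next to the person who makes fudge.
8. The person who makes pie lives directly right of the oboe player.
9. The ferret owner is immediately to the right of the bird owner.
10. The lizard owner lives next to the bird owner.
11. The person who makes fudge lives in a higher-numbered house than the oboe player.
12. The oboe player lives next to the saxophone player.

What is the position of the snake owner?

House 4 music genre: only metal fits.
The country fan is narrowed to house 1 or 2; consider each.
Placing it in house 1 leads to a contradiction, so it's in house 2.
The pop fan is narrowed to house 1 or 3; consider each.
Placing it in house 3 leads to a contradiction, so it's in house 1.
Clue 2 places the oboe player in house 1.
By clue 8, the person who makes pie is in house 2.
From clue 12, the saxophone player must be in house 2.
House 3 music genre: only reggae fits.
House 4's instrument must be clarinet (nothing else left).
Clue 4: the person who makes fudge is in house 3.
From clue 7, the person who makes gelato must be in house 4.
House 1 dessert: only cheesecake fits.
House 3 instrument: only drum fits.
The bird owner is narrowed to house 1 or 3; consider each.
Placing it in house 1 leads to a contradiction, so it's in house 3.
The ferret owner is in house 4 (clue 9).
House 1 pet: only snake fits.
That leaves lizard as the pet for house 2.
So: house 1 = pop/cheesecake/oboe/snake, house 2 = country/pie/saxophone/lizard, house 3 = reggae/fudge/drum/bird, house 4 = metal/gelato/clarinet/ferret.

1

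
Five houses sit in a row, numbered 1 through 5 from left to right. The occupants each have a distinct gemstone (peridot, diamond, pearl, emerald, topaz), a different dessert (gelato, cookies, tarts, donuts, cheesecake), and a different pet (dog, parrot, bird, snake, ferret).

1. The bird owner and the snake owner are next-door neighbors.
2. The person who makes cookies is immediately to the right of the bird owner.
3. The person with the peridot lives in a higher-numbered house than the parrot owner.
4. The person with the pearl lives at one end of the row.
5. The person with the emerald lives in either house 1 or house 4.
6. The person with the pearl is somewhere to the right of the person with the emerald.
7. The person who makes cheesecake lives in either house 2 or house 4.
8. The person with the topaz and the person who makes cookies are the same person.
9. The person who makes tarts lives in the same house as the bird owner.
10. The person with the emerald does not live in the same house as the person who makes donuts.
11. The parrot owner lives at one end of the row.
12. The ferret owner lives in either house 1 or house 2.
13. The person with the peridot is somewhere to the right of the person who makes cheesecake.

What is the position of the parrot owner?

Clue 6 places the person with the pearl in house 5.
Clue 11 places the parrot owner in house 1.
House 2 pet: only ferret fits.
By clue 8, the person with the topaz is in house 4.
The person who makes cookies is in house 4 (clue 8).
From clue 13, the person who makes cheesecake must be in house 2.
That leaves diamond as the gemstone for house 2.
So house 3 gets peridot for gemstone.
That leaves tarts as the dessert for house 3.
Clue 2 places the bird owner in house 3.
By clue 10, the person who makes donuts is in house 5.
House 1 gemstone: only emerald fits.
House 1 dessert: only gelato fits.
By clue 1, the snake owner is in house 4.
That leaves dog as the pet for house 5.
So: house 1 = emerald/gelato/parrot, house 2 = diamond/cheesecake/ferret, house 3 = peridot/tarts/bird, house 4 = topaz/cookies/snake, house 5 = pearl/donuts/dog.

1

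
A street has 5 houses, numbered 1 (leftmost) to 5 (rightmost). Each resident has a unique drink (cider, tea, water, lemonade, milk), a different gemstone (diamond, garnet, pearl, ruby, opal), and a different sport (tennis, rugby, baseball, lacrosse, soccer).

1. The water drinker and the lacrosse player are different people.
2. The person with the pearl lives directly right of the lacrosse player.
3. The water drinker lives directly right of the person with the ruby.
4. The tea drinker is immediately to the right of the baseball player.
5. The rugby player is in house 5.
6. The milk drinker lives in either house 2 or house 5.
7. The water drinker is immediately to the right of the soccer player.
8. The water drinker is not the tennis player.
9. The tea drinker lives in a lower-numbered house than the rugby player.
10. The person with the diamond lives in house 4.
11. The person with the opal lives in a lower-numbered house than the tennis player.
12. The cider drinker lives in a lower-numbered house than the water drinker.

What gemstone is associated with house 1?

ruby

The rugby player is in house 5 (clue 5).
Clue 10: the person with the diamond is in house 4.
The milk drinker is narrowed to house 2 or 5; consider each.
Placing it in house 2 leads to a contradiction, so it's in house 5.
The cider drinker is narrowed to house 1 or 2 or 3; consider each.
Placing it in house 2 and house 3 leads to a contradiction, so it's in house 1.
The lemonade drinker is narrowed to house 2 or 3 or 4; consider each.
Placing it in house 2 and house 3 leads to a contradiction, so it's in house 4.
House 3's sport must be tennis (nothing else left).
So house 4 gets lacrosse for sport.
Clue 2 places the person with the pearl in house 5.
From clue 8, the water drinker must be in house 2.
That leaves tea as the drink for house 3.
House 3 gemstone: only garnet fits.
Clue 3 places the person with the ruby in house 1.
From clue 4, the baseball player must be in house 2.
Clue 7: the soccer player is in house 1.
The only gemstone still possible for house 2 is opal.
So: house 1 = cider/ruby/soccer, house 2 = water/opal/baseball, house 3 = tea/garnet/tennis, house 4 = lemonade/diamond/lacrosse, house 5 = milk/pearl/rugby.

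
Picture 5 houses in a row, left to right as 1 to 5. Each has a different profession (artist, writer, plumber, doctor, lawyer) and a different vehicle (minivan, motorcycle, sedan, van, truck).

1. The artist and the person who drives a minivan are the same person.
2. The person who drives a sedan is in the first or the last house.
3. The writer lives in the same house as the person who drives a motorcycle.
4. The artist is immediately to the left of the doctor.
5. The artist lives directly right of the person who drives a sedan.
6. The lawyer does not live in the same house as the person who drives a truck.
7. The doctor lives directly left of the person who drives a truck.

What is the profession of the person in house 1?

The artist is in house 2 (clue 5).
Clue 5 places the person who drives a sedan in house 1.
From clue 1, the person who drives a minivan must be in house 2.
Clue 4 places the doctor in house 3.
From clue 7, the person who drives a truck must be in house 4.
From clue 3, the writer must be in house 5.
From clue 3, the person who drives a motorcycle must be in house 5.
So house 1 gets lawyer for profession.
The only profession still possible for house 4 is plumber.
House 3's vehicle must be van (nothing else left).
So: house 1 = lawyer/sedan, house 2 = artist/minivan, house 3 = doctor/van, house 4 = plumber/truck, house 5 = writer/motorcycle.

lawyer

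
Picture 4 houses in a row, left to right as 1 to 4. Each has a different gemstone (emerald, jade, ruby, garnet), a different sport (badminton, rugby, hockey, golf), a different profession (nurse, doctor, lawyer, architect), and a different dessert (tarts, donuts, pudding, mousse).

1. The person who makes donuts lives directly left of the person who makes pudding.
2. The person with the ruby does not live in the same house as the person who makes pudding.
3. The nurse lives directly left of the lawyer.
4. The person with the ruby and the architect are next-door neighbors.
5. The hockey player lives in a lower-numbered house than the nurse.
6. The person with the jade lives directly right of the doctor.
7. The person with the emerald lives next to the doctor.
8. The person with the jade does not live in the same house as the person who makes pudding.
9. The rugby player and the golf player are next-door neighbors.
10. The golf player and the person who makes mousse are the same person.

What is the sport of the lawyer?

The hockey player is narrowed to house 1 or 2; consider each.
Placing it in house 2 leads to a contradiction, so it's in house 1.
The lawyer is narrowed to house 3 or 4; consider each.
Placing it in house 3 leads to a contradiction, so it's in house 4.
Clue 3: the nurse is in house 3.
The only gemstone still possible for house 4 is garnet.
The person with the jade is narrowed to house 2 or 3; consider each.
Placing it in house 2 leads to a contradiction, so it's in house 3.
By clue 6, the doctor is in house 2.
So house 2 gets ruby for gemstone.
So house 1 gets architect for profession.
Clue 2: the person who makes pudding is in house 4.
So house 1 gets emerald for gemstone.
By clue 1, the person who makes donuts is in house 3.
House 1 dessert: only tarts fits.
The only dessert still possible for house 2 is mousse.
By clue 10, the golf player is in house 2.
By clue 9, the rugby player is in house 3.
The only sport still possible for house 4 is badminton.
So: house 1 = emerald/hockey/architect/tarts, house 2 = ruby/golf/doctor/mousse, house 3 = jade/rugby/nurse/donuts, house 4 = garnet/badminton/lawyer/pudding.

badminton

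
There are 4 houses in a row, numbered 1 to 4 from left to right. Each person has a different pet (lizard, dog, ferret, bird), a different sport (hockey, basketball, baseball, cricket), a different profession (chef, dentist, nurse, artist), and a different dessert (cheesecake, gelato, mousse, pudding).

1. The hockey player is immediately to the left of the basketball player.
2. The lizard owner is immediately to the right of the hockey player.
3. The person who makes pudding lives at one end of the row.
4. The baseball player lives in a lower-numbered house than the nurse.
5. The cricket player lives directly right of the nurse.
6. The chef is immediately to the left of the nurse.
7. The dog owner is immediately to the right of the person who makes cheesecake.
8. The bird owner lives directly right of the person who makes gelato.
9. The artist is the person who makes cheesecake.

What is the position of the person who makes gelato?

3

The only pet still possible for house 1 is ferret.
House 4 profession: only dentist fits.
The baseball player is narrowed to house 1 or 2; consider each.
Placing it in house 2 leads to a contradiction, so it's in house 1.
That leaves hockey as the sport for house 2.
Clue 1: the basketball player is in house 3.
From clue 2, the lizard owner must be in house 3.
House 4 sport: only cricket fits.
The nurse is in house 3 (clue 5).
The chef is in house 2 (clue 6).
House 1's profession must be artist (nothing else left).
House 2's dessert must be mousse (nothing else left).
The only dessert still possible for house 4 is pudding.
From clue 9, the person who makes cheesecake must be in house 1.
House 3 dessert: only gelato fits.
From clue 7, the dog owner must be in house 2.
Clue 8: the bird owner is in house 4.
So: house 1 = ferret/baseball/artist/cheesecake, house 2 = dog/hockey/chef/mousse, house 3 = lizard/basketball/nurse/gelato, house 4 = bird/cricket/dentist/pudding.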